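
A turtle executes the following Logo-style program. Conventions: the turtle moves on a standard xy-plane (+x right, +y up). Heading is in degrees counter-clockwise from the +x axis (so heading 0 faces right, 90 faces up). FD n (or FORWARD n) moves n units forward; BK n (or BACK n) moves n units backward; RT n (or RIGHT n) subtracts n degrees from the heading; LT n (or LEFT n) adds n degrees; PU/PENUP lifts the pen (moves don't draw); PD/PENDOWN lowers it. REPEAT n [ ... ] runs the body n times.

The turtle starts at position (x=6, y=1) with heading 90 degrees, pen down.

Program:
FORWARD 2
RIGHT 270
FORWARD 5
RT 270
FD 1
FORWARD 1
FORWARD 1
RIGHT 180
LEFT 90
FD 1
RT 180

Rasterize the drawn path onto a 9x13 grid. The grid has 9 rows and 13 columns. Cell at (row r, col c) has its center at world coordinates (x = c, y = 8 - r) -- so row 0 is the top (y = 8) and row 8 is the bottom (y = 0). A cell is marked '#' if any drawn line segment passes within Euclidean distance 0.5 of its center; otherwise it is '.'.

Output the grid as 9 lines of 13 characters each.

Answer: .............
.............
.............
.............
.............
.######......
.#....#......
.#....#......
##...........

Derivation:
Segment 0: (6,1) -> (6,3)
Segment 1: (6,3) -> (1,3)
Segment 2: (1,3) -> (1,2)
Segment 3: (1,2) -> (1,1)
Segment 4: (1,1) -> (1,-0)
Segment 5: (1,-0) -> (0,-0)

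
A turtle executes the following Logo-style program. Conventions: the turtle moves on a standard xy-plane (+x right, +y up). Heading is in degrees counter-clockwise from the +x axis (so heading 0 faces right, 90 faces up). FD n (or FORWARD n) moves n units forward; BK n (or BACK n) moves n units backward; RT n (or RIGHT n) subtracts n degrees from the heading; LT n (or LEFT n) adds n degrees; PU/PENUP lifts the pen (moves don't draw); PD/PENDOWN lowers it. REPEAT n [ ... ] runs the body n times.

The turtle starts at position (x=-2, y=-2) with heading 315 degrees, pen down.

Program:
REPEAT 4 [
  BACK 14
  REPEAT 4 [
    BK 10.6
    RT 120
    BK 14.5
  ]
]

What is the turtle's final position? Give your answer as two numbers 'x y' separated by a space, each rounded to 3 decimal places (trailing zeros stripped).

Executing turtle program step by step:
Start: pos=(-2,-2), heading=315, pen down
REPEAT 4 [
  -- iteration 1/4 --
  BK 14: (-2,-2) -> (-11.899,7.899) [heading=315, draw]
  REPEAT 4 [
    -- iteration 1/4 --
    BK 10.6: (-11.899,7.899) -> (-19.395,15.395) [heading=315, draw]
    RT 120: heading 315 -> 195
    BK 14.5: (-19.395,15.395) -> (-5.389,19.148) [heading=195, draw]
    -- iteration 2/4 --
    BK 10.6: (-5.389,19.148) -> (4.85,21.891) [heading=195, draw]
    RT 120: heading 195 -> 75
    BK 14.5: (4.85,21.891) -> (1.097,7.885) [heading=75, draw]
    -- iteration 3/4 --
    BK 10.6: (1.097,7.885) -> (-1.646,-2.354) [heading=75, draw]
    RT 120: heading 75 -> 315
    BK 14.5: (-1.646,-2.354) -> (-11.899,7.899) [heading=315, draw]
    -- iteration 4/4 --
    BK 10.6: (-11.899,7.899) -> (-19.395,15.395) [heading=315, draw]
    RT 120: heading 315 -> 195
    BK 14.5: (-19.395,15.395) -> (-5.389,19.148) [heading=195, draw]
  ]
  -- iteration 2/4 --
  BK 14: (-5.389,19.148) -> (8.134,22.771) [heading=195, draw]
  REPEAT 4 [
    -- iteration 1/4 --
    BK 10.6: (8.134,22.771) -> (18.373,25.515) [heading=195, draw]
    RT 120: heading 195 -> 75
    BK 14.5: (18.373,25.515) -> (14.62,11.509) [heading=75, draw]
    -- iteration 2/4 --
    BK 10.6: (14.62,11.509) -> (11.877,1.27) [heading=75, draw]
    RT 120: heading 75 -> 315
    BK 14.5: (11.877,1.27) -> (1.623,11.523) [heading=315, draw]
    -- iteration 3/4 --
    BK 10.6: (1.623,11.523) -> (-5.872,19.018) [heading=315, draw]
    RT 120: heading 315 -> 195
    BK 14.5: (-5.872,19.018) -> (8.134,22.771) [heading=195, draw]
    -- iteration 4/4 --
    BK 10.6: (8.134,22.771) -> (18.373,25.515) [heading=195, draw]
    RT 120: heading 195 -> 75
    BK 14.5: (18.373,25.515) -> (14.62,11.509) [heading=75, draw]
  ]
  -- iteration 3/4 --
  BK 14: (14.62,11.509) -> (10.997,-2.014) [heading=75, draw]
  REPEAT 4 [
    -- iteration 1/4 --
    BK 10.6: (10.997,-2.014) -> (8.253,-12.253) [heading=75, draw]
    RT 120: heading 75 -> 315
    BK 14.5: (8.253,-12.253) -> (-2,-2) [heading=315, draw]
    -- iteration 2/4 --
    BK 10.6: (-2,-2) -> (-9.495,5.495) [heading=315, draw]
    RT 120: heading 315 -> 195
    BK 14.5: (-9.495,5.495) -> (4.511,9.248) [heading=195, draw]
    -- iteration 3/4 --
    BK 10.6: (4.511,9.248) -> (14.749,11.992) [heading=195, draw]
    RT 120: heading 195 -> 75
    BK 14.5: (14.749,11.992) -> (10.997,-2.014) [heading=75, draw]
    -- iteration 4/4 --
    BK 10.6: (10.997,-2.014) -> (8.253,-12.253) [heading=75, draw]
    RT 120: heading 75 -> 315
    BK 14.5: (8.253,-12.253) -> (-2,-2) [heading=315, draw]
  ]
  -- iteration 4/4 --
  BK 14: (-2,-2) -> (-11.899,7.899) [heading=315, draw]
  REPEAT 4 [
    -- iteration 1/4 --
    BK 10.6: (-11.899,7.899) -> (-19.395,15.395) [heading=315, draw]
    RT 120: heading 315 -> 195
    BK 14.5: (-19.395,15.395) -> (-5.389,19.148) [heading=195, draw]
    -- iteration 2/4 --
    BK 10.6: (-5.389,19.148) -> (4.85,21.891) [heading=195, draw]
    RT 120: heading 195 -> 75
    BK 14.5: (4.85,21.891) -> (1.097,7.885) [heading=75, draw]
    -- iteration 3/4 --
    BK 10.6: (1.097,7.885) -> (-1.646,-2.354) [heading=75, draw]
    RT 120: heading 75 -> 315
    BK 14.5: (-1.646,-2.354) -> (-11.899,7.899) [heading=315, draw]
    -- iteration 4/4 --
    BK 10.6: (-11.899,7.899) -> (-19.395,15.395) [heading=315, draw]
    RT 120: heading 315 -> 195
    BK 14.5: (-19.395,15.395) -> (-5.389,19.148) [heading=195, draw]
  ]
]
Final: pos=(-5.389,19.148), heading=195, 36 segment(s) drawn

Answer: -5.389 19.148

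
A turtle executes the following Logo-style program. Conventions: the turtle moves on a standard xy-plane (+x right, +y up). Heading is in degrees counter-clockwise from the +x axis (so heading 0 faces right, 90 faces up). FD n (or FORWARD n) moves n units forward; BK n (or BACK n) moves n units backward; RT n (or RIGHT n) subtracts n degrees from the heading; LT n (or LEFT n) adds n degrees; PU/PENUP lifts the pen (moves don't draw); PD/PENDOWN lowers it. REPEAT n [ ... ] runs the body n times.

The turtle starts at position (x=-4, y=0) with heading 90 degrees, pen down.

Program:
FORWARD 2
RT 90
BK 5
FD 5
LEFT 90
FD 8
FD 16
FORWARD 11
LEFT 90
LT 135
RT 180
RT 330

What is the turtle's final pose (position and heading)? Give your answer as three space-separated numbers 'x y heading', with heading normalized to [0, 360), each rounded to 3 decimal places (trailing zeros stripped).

Answer: -4 37 165

Derivation:
Executing turtle program step by step:
Start: pos=(-4,0), heading=90, pen down
FD 2: (-4,0) -> (-4,2) [heading=90, draw]
RT 90: heading 90 -> 0
BK 5: (-4,2) -> (-9,2) [heading=0, draw]
FD 5: (-9,2) -> (-4,2) [heading=0, draw]
LT 90: heading 0 -> 90
FD 8: (-4,2) -> (-4,10) [heading=90, draw]
FD 16: (-4,10) -> (-4,26) [heading=90, draw]
FD 11: (-4,26) -> (-4,37) [heading=90, draw]
LT 90: heading 90 -> 180
LT 135: heading 180 -> 315
RT 180: heading 315 -> 135
RT 330: heading 135 -> 165
Final: pos=(-4,37), heading=165, 6 segment(s) drawn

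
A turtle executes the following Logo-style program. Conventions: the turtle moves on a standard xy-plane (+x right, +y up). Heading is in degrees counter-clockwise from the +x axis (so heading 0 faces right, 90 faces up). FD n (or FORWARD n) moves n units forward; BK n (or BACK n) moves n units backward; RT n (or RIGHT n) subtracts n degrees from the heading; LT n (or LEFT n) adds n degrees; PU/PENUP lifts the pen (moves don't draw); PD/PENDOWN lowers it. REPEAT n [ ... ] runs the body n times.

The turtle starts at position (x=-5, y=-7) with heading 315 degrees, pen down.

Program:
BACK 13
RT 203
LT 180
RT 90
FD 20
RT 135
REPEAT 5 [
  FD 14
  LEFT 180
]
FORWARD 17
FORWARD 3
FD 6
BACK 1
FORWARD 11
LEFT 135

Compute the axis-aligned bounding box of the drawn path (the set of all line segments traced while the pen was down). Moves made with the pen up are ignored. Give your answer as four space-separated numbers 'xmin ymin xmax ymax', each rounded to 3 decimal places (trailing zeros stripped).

Executing turtle program step by step:
Start: pos=(-5,-7), heading=315, pen down
BK 13: (-5,-7) -> (-14.192,2.192) [heading=315, draw]
RT 203: heading 315 -> 112
LT 180: heading 112 -> 292
RT 90: heading 292 -> 202
FD 20: (-14.192,2.192) -> (-32.736,-5.3) [heading=202, draw]
RT 135: heading 202 -> 67
REPEAT 5 [
  -- iteration 1/5 --
  FD 14: (-32.736,-5.3) -> (-27.266,7.587) [heading=67, draw]
  LT 180: heading 67 -> 247
  -- iteration 2/5 --
  FD 14: (-27.266,7.587) -> (-32.736,-5.3) [heading=247, draw]
  LT 180: heading 247 -> 67
  -- iteration 3/5 --
  FD 14: (-32.736,-5.3) -> (-27.266,7.587) [heading=67, draw]
  LT 180: heading 67 -> 247
  -- iteration 4/5 --
  FD 14: (-27.266,7.587) -> (-32.736,-5.3) [heading=247, draw]
  LT 180: heading 247 -> 67
  -- iteration 5/5 --
  FD 14: (-32.736,-5.3) -> (-27.266,7.587) [heading=67, draw]
  LT 180: heading 67 -> 247
]
FD 17: (-27.266,7.587) -> (-33.908,-8.061) [heading=247, draw]
FD 3: (-33.908,-8.061) -> (-35.08,-10.823) [heading=247, draw]
FD 6: (-35.08,-10.823) -> (-37.425,-16.346) [heading=247, draw]
BK 1: (-37.425,-16.346) -> (-37.034,-15.425) [heading=247, draw]
FD 11: (-37.034,-15.425) -> (-41.332,-25.551) [heading=247, draw]
LT 135: heading 247 -> 22
Final: pos=(-41.332,-25.551), heading=22, 12 segment(s) drawn

Segment endpoints: x in {-41.332, -37.425, -37.034, -35.08, -33.908, -32.736, -27.266, -27.266, -27.266, -14.192, -5}, y in {-25.551, -16.346, -15.425, -10.823, -8.061, -7, -5.3, -5.3, -5.3, 2.192, 7.587}
xmin=-41.332, ymin=-25.551, xmax=-5, ymax=7.587

Answer: -41.332 -25.551 -5 7.587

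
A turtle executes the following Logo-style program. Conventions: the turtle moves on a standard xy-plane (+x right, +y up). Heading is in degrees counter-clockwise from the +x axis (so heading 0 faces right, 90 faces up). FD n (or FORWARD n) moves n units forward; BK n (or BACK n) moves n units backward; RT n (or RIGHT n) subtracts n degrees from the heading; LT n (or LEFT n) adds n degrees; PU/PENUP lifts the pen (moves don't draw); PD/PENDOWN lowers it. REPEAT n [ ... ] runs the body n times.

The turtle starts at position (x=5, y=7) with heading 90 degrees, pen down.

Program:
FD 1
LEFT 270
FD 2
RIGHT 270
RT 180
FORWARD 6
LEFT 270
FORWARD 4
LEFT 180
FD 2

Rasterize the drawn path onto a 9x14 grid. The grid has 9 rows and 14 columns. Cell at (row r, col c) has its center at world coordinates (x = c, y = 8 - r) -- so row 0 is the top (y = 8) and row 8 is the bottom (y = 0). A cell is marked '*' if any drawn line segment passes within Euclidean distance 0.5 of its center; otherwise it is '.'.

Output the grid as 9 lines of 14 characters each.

Segment 0: (5,7) -> (5,8)
Segment 1: (5,8) -> (7,8)
Segment 2: (7,8) -> (7,2)
Segment 3: (7,2) -> (3,2)
Segment 4: (3,2) -> (5,2)

Answer: .....***......
.....*.*......
.......*......
.......*......
.......*......
.......*......
...*****......
..............
..............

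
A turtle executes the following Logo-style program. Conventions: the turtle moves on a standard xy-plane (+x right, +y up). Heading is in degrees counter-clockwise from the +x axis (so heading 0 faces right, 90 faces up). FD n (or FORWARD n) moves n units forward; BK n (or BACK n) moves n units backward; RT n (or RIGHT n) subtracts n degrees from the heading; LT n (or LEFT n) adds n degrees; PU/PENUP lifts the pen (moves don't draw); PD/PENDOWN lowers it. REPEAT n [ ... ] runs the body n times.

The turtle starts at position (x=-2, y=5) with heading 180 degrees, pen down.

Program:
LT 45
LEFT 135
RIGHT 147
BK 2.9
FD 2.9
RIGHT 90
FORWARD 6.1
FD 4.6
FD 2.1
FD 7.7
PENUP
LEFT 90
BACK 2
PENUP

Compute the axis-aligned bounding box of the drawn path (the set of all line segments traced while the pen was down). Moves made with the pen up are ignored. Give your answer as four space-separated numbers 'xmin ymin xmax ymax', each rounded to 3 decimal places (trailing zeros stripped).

Answer: -13.165 5 0.432 22.193

Derivation:
Executing turtle program step by step:
Start: pos=(-2,5), heading=180, pen down
LT 45: heading 180 -> 225
LT 135: heading 225 -> 0
RT 147: heading 0 -> 213
BK 2.9: (-2,5) -> (0.432,6.579) [heading=213, draw]
FD 2.9: (0.432,6.579) -> (-2,5) [heading=213, draw]
RT 90: heading 213 -> 123
FD 6.1: (-2,5) -> (-5.322,10.116) [heading=123, draw]
FD 4.6: (-5.322,10.116) -> (-7.828,13.974) [heading=123, draw]
FD 2.1: (-7.828,13.974) -> (-8.971,15.735) [heading=123, draw]
FD 7.7: (-8.971,15.735) -> (-13.165,22.193) [heading=123, draw]
PU: pen up
LT 90: heading 123 -> 213
BK 2: (-13.165,22.193) -> (-11.488,23.282) [heading=213, move]
PU: pen up
Final: pos=(-11.488,23.282), heading=213, 6 segment(s) drawn

Segment endpoints: x in {-13.165, -8.971, -7.828, -5.322, -2, 0.432}, y in {5, 6.579, 10.116, 13.974, 15.735, 22.193}
xmin=-13.165, ymin=5, xmax=0.432, ymax=22.193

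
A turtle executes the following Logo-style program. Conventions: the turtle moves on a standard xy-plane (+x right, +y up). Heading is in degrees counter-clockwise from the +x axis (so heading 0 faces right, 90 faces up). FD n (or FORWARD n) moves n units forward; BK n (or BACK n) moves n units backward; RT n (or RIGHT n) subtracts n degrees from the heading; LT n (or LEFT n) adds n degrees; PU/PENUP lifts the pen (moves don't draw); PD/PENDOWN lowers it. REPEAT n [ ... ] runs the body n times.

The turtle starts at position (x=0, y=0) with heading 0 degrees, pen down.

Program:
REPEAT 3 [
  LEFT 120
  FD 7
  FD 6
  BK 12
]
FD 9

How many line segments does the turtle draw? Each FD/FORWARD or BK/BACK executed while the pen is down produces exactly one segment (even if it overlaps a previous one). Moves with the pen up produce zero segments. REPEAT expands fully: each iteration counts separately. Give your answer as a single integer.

Executing turtle program step by step:
Start: pos=(0,0), heading=0, pen down
REPEAT 3 [
  -- iteration 1/3 --
  LT 120: heading 0 -> 120
  FD 7: (0,0) -> (-3.5,6.062) [heading=120, draw]
  FD 6: (-3.5,6.062) -> (-6.5,11.258) [heading=120, draw]
  BK 12: (-6.5,11.258) -> (-0.5,0.866) [heading=120, draw]
  -- iteration 2/3 --
  LT 120: heading 120 -> 240
  FD 7: (-0.5,0.866) -> (-4,-5.196) [heading=240, draw]
  FD 6: (-4,-5.196) -> (-7,-10.392) [heading=240, draw]
  BK 12: (-7,-10.392) -> (-1,0) [heading=240, draw]
  -- iteration 3/3 --
  LT 120: heading 240 -> 0
  FD 7: (-1,0) -> (6,0) [heading=0, draw]
  FD 6: (6,0) -> (12,0) [heading=0, draw]
  BK 12: (12,0) -> (0,0) [heading=0, draw]
]
FD 9: (0,0) -> (9,0) [heading=0, draw]
Final: pos=(9,0), heading=0, 10 segment(s) drawn
Segments drawn: 10

Answer: 10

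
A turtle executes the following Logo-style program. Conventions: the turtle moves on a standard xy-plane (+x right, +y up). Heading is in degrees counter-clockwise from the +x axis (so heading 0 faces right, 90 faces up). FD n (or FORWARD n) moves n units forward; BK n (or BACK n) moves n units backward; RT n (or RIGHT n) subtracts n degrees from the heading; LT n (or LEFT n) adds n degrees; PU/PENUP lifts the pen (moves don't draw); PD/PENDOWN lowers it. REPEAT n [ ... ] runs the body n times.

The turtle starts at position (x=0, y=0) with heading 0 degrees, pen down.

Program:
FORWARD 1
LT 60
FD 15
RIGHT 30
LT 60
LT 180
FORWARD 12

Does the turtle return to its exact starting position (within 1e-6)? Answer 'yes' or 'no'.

Answer: no

Derivation:
Executing turtle program step by step:
Start: pos=(0,0), heading=0, pen down
FD 1: (0,0) -> (1,0) [heading=0, draw]
LT 60: heading 0 -> 60
FD 15: (1,0) -> (8.5,12.99) [heading=60, draw]
RT 30: heading 60 -> 30
LT 60: heading 30 -> 90
LT 180: heading 90 -> 270
FD 12: (8.5,12.99) -> (8.5,0.99) [heading=270, draw]
Final: pos=(8.5,0.99), heading=270, 3 segment(s) drawn

Start position: (0, 0)
Final position: (8.5, 0.99)
Distance = 8.558; >= 1e-6 -> NOT closed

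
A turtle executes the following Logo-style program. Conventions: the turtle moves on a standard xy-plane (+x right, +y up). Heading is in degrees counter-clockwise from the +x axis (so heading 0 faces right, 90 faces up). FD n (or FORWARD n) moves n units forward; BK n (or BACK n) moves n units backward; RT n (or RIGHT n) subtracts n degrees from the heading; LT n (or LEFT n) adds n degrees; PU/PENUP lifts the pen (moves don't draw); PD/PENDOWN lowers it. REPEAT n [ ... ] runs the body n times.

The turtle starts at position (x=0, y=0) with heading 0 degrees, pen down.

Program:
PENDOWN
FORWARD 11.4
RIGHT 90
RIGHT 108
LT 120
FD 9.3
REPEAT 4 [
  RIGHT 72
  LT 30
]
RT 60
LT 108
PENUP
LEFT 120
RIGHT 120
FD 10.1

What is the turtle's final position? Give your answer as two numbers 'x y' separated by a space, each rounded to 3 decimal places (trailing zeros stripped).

Executing turtle program step by step:
Start: pos=(0,0), heading=0, pen down
PD: pen down
FD 11.4: (0,0) -> (11.4,0) [heading=0, draw]
RT 90: heading 0 -> 270
RT 108: heading 270 -> 162
LT 120: heading 162 -> 282
FD 9.3: (11.4,0) -> (13.334,-9.097) [heading=282, draw]
REPEAT 4 [
  -- iteration 1/4 --
  RT 72: heading 282 -> 210
  LT 30: heading 210 -> 240
  -- iteration 2/4 --
  RT 72: heading 240 -> 168
  LT 30: heading 168 -> 198
  -- iteration 3/4 --
  RT 72: heading 198 -> 126
  LT 30: heading 126 -> 156
  -- iteration 4/4 --
  RT 72: heading 156 -> 84
  LT 30: heading 84 -> 114
]
RT 60: heading 114 -> 54
LT 108: heading 54 -> 162
PU: pen up
LT 120: heading 162 -> 282
RT 120: heading 282 -> 162
FD 10.1: (13.334,-9.097) -> (3.728,-5.976) [heading=162, move]
Final: pos=(3.728,-5.976), heading=162, 2 segment(s) drawn

Answer: 3.728 -5.976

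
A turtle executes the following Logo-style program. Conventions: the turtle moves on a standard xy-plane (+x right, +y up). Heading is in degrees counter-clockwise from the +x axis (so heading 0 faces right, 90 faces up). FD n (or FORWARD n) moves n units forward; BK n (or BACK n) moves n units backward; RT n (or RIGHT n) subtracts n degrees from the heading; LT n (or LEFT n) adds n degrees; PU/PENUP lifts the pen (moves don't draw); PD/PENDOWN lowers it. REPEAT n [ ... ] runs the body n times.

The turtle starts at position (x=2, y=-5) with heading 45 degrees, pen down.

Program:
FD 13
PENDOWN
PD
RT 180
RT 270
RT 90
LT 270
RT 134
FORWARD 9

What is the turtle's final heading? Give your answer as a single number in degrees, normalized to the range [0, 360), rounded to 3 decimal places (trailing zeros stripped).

Answer: 1

Derivation:
Executing turtle program step by step:
Start: pos=(2,-5), heading=45, pen down
FD 13: (2,-5) -> (11.192,4.192) [heading=45, draw]
PD: pen down
PD: pen down
RT 180: heading 45 -> 225
RT 270: heading 225 -> 315
RT 90: heading 315 -> 225
LT 270: heading 225 -> 135
RT 134: heading 135 -> 1
FD 9: (11.192,4.192) -> (20.191,4.349) [heading=1, draw]
Final: pos=(20.191,4.349), heading=1, 2 segment(s) drawn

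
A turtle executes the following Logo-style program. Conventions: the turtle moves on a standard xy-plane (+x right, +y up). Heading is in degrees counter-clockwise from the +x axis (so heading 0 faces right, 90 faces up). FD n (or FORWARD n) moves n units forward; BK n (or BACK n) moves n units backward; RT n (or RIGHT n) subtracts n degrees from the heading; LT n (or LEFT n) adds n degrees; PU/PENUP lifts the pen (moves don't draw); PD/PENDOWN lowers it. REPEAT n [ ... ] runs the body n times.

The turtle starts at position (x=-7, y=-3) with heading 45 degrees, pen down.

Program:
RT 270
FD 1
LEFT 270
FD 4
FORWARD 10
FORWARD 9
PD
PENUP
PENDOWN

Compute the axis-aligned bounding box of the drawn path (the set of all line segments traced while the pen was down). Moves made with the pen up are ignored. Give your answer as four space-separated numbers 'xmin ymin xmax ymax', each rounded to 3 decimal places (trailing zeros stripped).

Executing turtle program step by step:
Start: pos=(-7,-3), heading=45, pen down
RT 270: heading 45 -> 135
FD 1: (-7,-3) -> (-7.707,-2.293) [heading=135, draw]
LT 270: heading 135 -> 45
FD 4: (-7.707,-2.293) -> (-4.879,0.536) [heading=45, draw]
FD 10: (-4.879,0.536) -> (2.192,7.607) [heading=45, draw]
FD 9: (2.192,7.607) -> (8.556,13.971) [heading=45, draw]
PD: pen down
PU: pen up
PD: pen down
Final: pos=(8.556,13.971), heading=45, 4 segment(s) drawn

Segment endpoints: x in {-7.707, -7, -4.879, 2.192, 8.556}, y in {-3, -2.293, 0.536, 7.607, 13.971}
xmin=-7.707, ymin=-3, xmax=8.556, ymax=13.971

Answer: -7.707 -3 8.556 13.971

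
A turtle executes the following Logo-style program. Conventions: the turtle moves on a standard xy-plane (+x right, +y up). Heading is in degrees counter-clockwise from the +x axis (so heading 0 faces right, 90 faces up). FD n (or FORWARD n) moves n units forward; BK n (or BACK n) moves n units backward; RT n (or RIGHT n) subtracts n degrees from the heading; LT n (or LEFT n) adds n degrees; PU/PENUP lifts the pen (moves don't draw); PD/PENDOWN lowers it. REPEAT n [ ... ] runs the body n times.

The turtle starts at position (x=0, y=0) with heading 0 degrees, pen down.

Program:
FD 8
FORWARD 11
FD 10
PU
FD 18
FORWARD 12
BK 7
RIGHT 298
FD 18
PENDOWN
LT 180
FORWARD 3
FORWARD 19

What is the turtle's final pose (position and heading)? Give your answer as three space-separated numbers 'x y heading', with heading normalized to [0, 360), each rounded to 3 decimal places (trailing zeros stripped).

Answer: 50.122 -3.532 242

Derivation:
Executing turtle program step by step:
Start: pos=(0,0), heading=0, pen down
FD 8: (0,0) -> (8,0) [heading=0, draw]
FD 11: (8,0) -> (19,0) [heading=0, draw]
FD 10: (19,0) -> (29,0) [heading=0, draw]
PU: pen up
FD 18: (29,0) -> (47,0) [heading=0, move]
FD 12: (47,0) -> (59,0) [heading=0, move]
BK 7: (59,0) -> (52,0) [heading=0, move]
RT 298: heading 0 -> 62
FD 18: (52,0) -> (60.45,15.893) [heading=62, move]
PD: pen down
LT 180: heading 62 -> 242
FD 3: (60.45,15.893) -> (59.042,13.244) [heading=242, draw]
FD 19: (59.042,13.244) -> (50.122,-3.532) [heading=242, draw]
Final: pos=(50.122,-3.532), heading=242, 5 segment(s) drawn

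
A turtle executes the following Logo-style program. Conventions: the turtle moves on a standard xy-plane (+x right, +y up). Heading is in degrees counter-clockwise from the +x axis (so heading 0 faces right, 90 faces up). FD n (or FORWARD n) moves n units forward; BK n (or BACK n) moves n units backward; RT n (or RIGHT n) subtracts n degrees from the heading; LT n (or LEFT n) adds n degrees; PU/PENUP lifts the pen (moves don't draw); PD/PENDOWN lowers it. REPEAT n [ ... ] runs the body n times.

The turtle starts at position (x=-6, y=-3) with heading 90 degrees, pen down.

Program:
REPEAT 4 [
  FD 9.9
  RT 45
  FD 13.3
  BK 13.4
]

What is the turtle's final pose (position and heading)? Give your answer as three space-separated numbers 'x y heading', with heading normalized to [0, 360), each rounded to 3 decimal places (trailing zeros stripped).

Executing turtle program step by step:
Start: pos=(-6,-3), heading=90, pen down
REPEAT 4 [
  -- iteration 1/4 --
  FD 9.9: (-6,-3) -> (-6,6.9) [heading=90, draw]
  RT 45: heading 90 -> 45
  FD 13.3: (-6,6.9) -> (3.405,16.305) [heading=45, draw]
  BK 13.4: (3.405,16.305) -> (-6.071,6.829) [heading=45, draw]
  -- iteration 2/4 --
  FD 9.9: (-6.071,6.829) -> (0.93,13.83) [heading=45, draw]
  RT 45: heading 45 -> 0
  FD 13.3: (0.93,13.83) -> (14.23,13.83) [heading=0, draw]
  BK 13.4: (14.23,13.83) -> (0.83,13.83) [heading=0, draw]
  -- iteration 3/4 --
  FD 9.9: (0.83,13.83) -> (10.73,13.83) [heading=0, draw]
  RT 45: heading 0 -> 315
  FD 13.3: (10.73,13.83) -> (20.134,4.425) [heading=315, draw]
  BK 13.4: (20.134,4.425) -> (10.659,13.9) [heading=315, draw]
  -- iteration 4/4 --
  FD 9.9: (10.659,13.9) -> (17.659,6.9) [heading=315, draw]
  RT 45: heading 315 -> 270
  FD 13.3: (17.659,6.9) -> (17.659,-6.4) [heading=270, draw]
  BK 13.4: (17.659,-6.4) -> (17.659,7) [heading=270, draw]
]
Final: pos=(17.659,7), heading=270, 12 segment(s) drawn

Answer: 17.659 7 270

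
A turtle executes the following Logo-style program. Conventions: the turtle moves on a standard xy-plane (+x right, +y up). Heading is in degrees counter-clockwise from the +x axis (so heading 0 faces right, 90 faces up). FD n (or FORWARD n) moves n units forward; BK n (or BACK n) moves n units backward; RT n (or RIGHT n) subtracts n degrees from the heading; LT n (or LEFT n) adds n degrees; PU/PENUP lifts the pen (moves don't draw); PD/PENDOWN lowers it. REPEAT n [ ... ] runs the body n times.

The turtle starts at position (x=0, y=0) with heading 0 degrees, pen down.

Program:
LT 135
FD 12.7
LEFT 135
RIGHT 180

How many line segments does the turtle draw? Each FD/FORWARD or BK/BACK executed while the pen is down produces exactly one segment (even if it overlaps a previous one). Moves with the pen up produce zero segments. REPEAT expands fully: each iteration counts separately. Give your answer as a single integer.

Answer: 1

Derivation:
Executing turtle program step by step:
Start: pos=(0,0), heading=0, pen down
LT 135: heading 0 -> 135
FD 12.7: (0,0) -> (-8.98,8.98) [heading=135, draw]
LT 135: heading 135 -> 270
RT 180: heading 270 -> 90
Final: pos=(-8.98,8.98), heading=90, 1 segment(s) drawn
Segments drawn: 1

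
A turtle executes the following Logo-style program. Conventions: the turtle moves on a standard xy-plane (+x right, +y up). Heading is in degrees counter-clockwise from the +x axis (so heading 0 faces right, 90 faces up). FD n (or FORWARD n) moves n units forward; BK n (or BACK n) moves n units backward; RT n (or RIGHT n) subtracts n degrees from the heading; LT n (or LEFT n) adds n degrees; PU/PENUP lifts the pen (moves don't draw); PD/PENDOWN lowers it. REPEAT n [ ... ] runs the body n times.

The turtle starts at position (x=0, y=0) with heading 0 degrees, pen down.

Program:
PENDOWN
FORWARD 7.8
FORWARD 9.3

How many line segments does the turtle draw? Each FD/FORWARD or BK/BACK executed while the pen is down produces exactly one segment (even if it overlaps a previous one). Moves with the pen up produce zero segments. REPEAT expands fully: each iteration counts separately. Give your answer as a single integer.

Answer: 2

Derivation:
Executing turtle program step by step:
Start: pos=(0,0), heading=0, pen down
PD: pen down
FD 7.8: (0,0) -> (7.8,0) [heading=0, draw]
FD 9.3: (7.8,0) -> (17.1,0) [heading=0, draw]
Final: pos=(17.1,0), heading=0, 2 segment(s) drawn
Segments drawn: 2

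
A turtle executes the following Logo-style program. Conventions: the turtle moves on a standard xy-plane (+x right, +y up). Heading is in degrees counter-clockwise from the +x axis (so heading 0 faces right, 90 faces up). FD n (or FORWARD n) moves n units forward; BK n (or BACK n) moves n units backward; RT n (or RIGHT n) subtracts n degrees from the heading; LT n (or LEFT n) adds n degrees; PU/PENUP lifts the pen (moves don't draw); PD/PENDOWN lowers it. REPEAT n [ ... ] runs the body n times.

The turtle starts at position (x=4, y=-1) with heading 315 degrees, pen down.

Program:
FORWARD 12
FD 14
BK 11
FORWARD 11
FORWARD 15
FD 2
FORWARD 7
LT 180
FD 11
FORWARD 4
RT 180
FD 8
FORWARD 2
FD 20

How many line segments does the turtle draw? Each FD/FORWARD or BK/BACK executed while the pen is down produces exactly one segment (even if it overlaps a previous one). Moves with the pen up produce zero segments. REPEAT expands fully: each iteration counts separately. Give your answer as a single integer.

Answer: 12

Derivation:
Executing turtle program step by step:
Start: pos=(4,-1), heading=315, pen down
FD 12: (4,-1) -> (12.485,-9.485) [heading=315, draw]
FD 14: (12.485,-9.485) -> (22.385,-19.385) [heading=315, draw]
BK 11: (22.385,-19.385) -> (14.607,-11.607) [heading=315, draw]
FD 11: (14.607,-11.607) -> (22.385,-19.385) [heading=315, draw]
FD 15: (22.385,-19.385) -> (32.991,-29.991) [heading=315, draw]
FD 2: (32.991,-29.991) -> (34.406,-31.406) [heading=315, draw]
FD 7: (34.406,-31.406) -> (39.355,-36.355) [heading=315, draw]
LT 180: heading 315 -> 135
FD 11: (39.355,-36.355) -> (31.577,-28.577) [heading=135, draw]
FD 4: (31.577,-28.577) -> (28.749,-25.749) [heading=135, draw]
RT 180: heading 135 -> 315
FD 8: (28.749,-25.749) -> (34.406,-31.406) [heading=315, draw]
FD 2: (34.406,-31.406) -> (35.82,-32.82) [heading=315, draw]
FD 20: (35.82,-32.82) -> (49.962,-46.962) [heading=315, draw]
Final: pos=(49.962,-46.962), heading=315, 12 segment(s) drawn
Segments drawn: 12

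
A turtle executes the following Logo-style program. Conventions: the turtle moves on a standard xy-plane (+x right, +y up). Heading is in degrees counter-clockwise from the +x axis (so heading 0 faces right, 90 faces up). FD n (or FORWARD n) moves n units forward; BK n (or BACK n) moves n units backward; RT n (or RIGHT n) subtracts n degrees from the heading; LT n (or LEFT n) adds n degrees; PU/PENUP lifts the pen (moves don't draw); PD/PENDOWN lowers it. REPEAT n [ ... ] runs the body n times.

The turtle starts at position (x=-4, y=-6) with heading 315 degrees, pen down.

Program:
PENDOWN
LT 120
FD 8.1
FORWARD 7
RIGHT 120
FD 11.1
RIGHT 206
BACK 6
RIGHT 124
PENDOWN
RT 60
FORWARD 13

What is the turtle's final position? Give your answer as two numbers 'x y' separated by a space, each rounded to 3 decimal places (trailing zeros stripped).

Executing turtle program step by step:
Start: pos=(-4,-6), heading=315, pen down
PD: pen down
LT 120: heading 315 -> 75
FD 8.1: (-4,-6) -> (-1.904,1.824) [heading=75, draw]
FD 7: (-1.904,1.824) -> (-0.092,8.585) [heading=75, draw]
RT 120: heading 75 -> 315
FD 11.1: (-0.092,8.585) -> (7.757,0.737) [heading=315, draw]
RT 206: heading 315 -> 109
BK 6: (7.757,0.737) -> (9.71,-4.937) [heading=109, draw]
RT 124: heading 109 -> 345
PD: pen down
RT 60: heading 345 -> 285
FD 13: (9.71,-4.937) -> (13.075,-17.494) [heading=285, draw]
Final: pos=(13.075,-17.494), heading=285, 5 segment(s) drawn

Answer: 13.075 -17.494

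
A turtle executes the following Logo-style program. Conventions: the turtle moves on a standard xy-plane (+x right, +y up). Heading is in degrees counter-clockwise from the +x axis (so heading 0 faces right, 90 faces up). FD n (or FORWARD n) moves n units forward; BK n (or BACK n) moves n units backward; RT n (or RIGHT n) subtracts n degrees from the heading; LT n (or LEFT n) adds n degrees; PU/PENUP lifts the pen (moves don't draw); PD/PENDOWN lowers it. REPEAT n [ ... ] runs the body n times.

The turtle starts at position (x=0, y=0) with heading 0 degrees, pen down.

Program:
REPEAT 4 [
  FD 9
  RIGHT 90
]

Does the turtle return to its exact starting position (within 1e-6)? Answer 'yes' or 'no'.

Answer: yes

Derivation:
Executing turtle program step by step:
Start: pos=(0,0), heading=0, pen down
REPEAT 4 [
  -- iteration 1/4 --
  FD 9: (0,0) -> (9,0) [heading=0, draw]
  RT 90: heading 0 -> 270
  -- iteration 2/4 --
  FD 9: (9,0) -> (9,-9) [heading=270, draw]
  RT 90: heading 270 -> 180
  -- iteration 3/4 --
  FD 9: (9,-9) -> (0,-9) [heading=180, draw]
  RT 90: heading 180 -> 90
  -- iteration 4/4 --
  FD 9: (0,-9) -> (0,0) [heading=90, draw]
  RT 90: heading 90 -> 0
]
Final: pos=(0,0), heading=0, 4 segment(s) drawn

Start position: (0, 0)
Final position: (0, 0)
Distance = 0; < 1e-6 -> CLOSED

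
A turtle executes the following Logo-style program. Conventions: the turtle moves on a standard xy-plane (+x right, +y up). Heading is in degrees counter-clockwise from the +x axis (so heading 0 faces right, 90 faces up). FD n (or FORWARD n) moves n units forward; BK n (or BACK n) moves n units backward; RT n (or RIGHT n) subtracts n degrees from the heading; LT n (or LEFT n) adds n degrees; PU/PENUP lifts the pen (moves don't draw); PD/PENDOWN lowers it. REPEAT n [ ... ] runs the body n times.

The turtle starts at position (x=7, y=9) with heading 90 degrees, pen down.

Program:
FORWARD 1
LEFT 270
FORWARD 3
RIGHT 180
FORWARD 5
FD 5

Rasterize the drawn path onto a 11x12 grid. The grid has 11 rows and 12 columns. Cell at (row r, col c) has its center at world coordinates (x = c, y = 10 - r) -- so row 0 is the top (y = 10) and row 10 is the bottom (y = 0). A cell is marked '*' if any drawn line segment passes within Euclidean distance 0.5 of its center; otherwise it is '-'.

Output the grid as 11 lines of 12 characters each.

Answer: ***********-
-------*----
------------
------------
------------
------------
------------
------------
------------
------------
------------

Derivation:
Segment 0: (7,9) -> (7,10)
Segment 1: (7,10) -> (10,10)
Segment 2: (10,10) -> (5,10)
Segment 3: (5,10) -> (0,10)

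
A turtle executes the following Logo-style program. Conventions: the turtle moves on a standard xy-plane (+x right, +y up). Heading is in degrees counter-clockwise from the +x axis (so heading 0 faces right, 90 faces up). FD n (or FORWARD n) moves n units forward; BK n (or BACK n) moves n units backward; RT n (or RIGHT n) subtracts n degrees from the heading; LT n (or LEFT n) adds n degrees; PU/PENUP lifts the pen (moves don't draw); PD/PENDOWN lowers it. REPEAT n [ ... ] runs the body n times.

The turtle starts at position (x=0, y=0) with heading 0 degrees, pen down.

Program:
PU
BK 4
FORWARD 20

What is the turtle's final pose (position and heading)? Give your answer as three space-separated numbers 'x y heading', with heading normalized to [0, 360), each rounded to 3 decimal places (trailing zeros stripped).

Answer: 16 0 0

Derivation:
Executing turtle program step by step:
Start: pos=(0,0), heading=0, pen down
PU: pen up
BK 4: (0,0) -> (-4,0) [heading=0, move]
FD 20: (-4,0) -> (16,0) [heading=0, move]
Final: pos=(16,0), heading=0, 0 segment(s) drawn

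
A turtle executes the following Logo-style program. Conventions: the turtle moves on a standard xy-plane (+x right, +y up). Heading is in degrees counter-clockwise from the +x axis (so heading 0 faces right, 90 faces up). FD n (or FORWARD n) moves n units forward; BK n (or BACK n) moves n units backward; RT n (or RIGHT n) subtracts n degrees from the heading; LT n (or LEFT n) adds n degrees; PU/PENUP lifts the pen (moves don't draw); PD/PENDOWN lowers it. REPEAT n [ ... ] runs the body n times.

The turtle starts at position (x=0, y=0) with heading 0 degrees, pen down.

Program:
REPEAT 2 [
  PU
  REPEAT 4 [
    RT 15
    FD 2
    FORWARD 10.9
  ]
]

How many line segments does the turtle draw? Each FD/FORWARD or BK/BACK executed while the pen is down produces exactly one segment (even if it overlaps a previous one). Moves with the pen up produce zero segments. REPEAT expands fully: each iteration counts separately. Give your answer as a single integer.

Executing turtle program step by step:
Start: pos=(0,0), heading=0, pen down
REPEAT 2 [
  -- iteration 1/2 --
  PU: pen up
  REPEAT 4 [
    -- iteration 1/4 --
    RT 15: heading 0 -> 345
    FD 2: (0,0) -> (1.932,-0.518) [heading=345, move]
    FD 10.9: (1.932,-0.518) -> (12.46,-3.339) [heading=345, move]
    -- iteration 2/4 --
    RT 15: heading 345 -> 330
    FD 2: (12.46,-3.339) -> (14.192,-4.339) [heading=330, move]
    FD 10.9: (14.192,-4.339) -> (23.632,-9.789) [heading=330, move]
    -- iteration 3/4 --
    RT 15: heading 330 -> 315
    FD 2: (23.632,-9.789) -> (25.046,-11.203) [heading=315, move]
    FD 10.9: (25.046,-11.203) -> (32.754,-18.91) [heading=315, move]
    -- iteration 4/4 --
    RT 15: heading 315 -> 300
    FD 2: (32.754,-18.91) -> (33.754,-20.642) [heading=300, move]
    FD 10.9: (33.754,-20.642) -> (39.204,-30.082) [heading=300, move]
  ]
  -- iteration 2/2 --
  PU: pen up
  REPEAT 4 [
    -- iteration 1/4 --
    RT 15: heading 300 -> 285
    FD 2: (39.204,-30.082) -> (39.721,-32.014) [heading=285, move]
    FD 10.9: (39.721,-32.014) -> (42.543,-42.543) [heading=285, move]
    -- iteration 2/4 --
    RT 15: heading 285 -> 270
    FD 2: (42.543,-42.543) -> (42.543,-44.543) [heading=270, move]
    FD 10.9: (42.543,-44.543) -> (42.543,-55.443) [heading=270, move]
    -- iteration 3/4 --
    RT 15: heading 270 -> 255
    FD 2: (42.543,-55.443) -> (42.025,-57.374) [heading=255, move]
    FD 10.9: (42.025,-57.374) -> (39.204,-67.903) [heading=255, move]
    -- iteration 4/4 --
    RT 15: heading 255 -> 240
    FD 2: (39.204,-67.903) -> (38.204,-69.635) [heading=240, move]
    FD 10.9: (38.204,-69.635) -> (32.754,-79.075) [heading=240, move]
  ]
]
Final: pos=(32.754,-79.075), heading=240, 0 segment(s) drawn
Segments drawn: 0

Answer: 0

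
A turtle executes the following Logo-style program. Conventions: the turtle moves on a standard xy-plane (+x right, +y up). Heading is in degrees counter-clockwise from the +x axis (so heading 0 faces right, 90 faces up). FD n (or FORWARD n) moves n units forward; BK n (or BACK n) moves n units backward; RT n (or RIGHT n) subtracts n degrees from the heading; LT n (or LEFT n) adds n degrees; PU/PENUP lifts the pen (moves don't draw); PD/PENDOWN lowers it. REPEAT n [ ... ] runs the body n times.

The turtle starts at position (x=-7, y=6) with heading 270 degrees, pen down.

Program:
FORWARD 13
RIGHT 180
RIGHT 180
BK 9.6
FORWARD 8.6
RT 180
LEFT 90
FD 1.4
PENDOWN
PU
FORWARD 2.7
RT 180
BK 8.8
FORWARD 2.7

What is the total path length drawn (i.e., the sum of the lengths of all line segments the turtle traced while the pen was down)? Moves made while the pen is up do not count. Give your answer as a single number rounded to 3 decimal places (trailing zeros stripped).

Answer: 32.6

Derivation:
Executing turtle program step by step:
Start: pos=(-7,6), heading=270, pen down
FD 13: (-7,6) -> (-7,-7) [heading=270, draw]
RT 180: heading 270 -> 90
RT 180: heading 90 -> 270
BK 9.6: (-7,-7) -> (-7,2.6) [heading=270, draw]
FD 8.6: (-7,2.6) -> (-7,-6) [heading=270, draw]
RT 180: heading 270 -> 90
LT 90: heading 90 -> 180
FD 1.4: (-7,-6) -> (-8.4,-6) [heading=180, draw]
PD: pen down
PU: pen up
FD 2.7: (-8.4,-6) -> (-11.1,-6) [heading=180, move]
RT 180: heading 180 -> 0
BK 8.8: (-11.1,-6) -> (-19.9,-6) [heading=0, move]
FD 2.7: (-19.9,-6) -> (-17.2,-6) [heading=0, move]
Final: pos=(-17.2,-6), heading=0, 4 segment(s) drawn

Segment lengths:
  seg 1: (-7,6) -> (-7,-7), length = 13
  seg 2: (-7,-7) -> (-7,2.6), length = 9.6
  seg 3: (-7,2.6) -> (-7,-6), length = 8.6
  seg 4: (-7,-6) -> (-8.4,-6), length = 1.4
Total = 32.6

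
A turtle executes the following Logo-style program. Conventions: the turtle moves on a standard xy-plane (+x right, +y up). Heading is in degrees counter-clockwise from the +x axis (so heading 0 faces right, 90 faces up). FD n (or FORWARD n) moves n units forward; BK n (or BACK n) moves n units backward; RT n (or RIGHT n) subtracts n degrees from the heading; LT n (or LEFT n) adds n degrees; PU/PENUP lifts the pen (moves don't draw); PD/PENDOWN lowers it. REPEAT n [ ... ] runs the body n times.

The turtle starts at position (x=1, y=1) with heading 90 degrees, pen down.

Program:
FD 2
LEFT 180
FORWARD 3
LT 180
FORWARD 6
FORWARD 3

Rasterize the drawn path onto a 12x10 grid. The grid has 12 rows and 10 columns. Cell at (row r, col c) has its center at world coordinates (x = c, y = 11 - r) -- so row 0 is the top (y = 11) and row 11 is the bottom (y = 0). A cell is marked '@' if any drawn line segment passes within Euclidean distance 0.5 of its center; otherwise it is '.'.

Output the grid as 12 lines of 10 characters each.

Answer: ..........
..........
.@........
.@........
.@........
.@........
.@........
.@........
.@........
.@........
.@........
.@........

Derivation:
Segment 0: (1,1) -> (1,3)
Segment 1: (1,3) -> (1,0)
Segment 2: (1,0) -> (1,6)
Segment 3: (1,6) -> (1,9)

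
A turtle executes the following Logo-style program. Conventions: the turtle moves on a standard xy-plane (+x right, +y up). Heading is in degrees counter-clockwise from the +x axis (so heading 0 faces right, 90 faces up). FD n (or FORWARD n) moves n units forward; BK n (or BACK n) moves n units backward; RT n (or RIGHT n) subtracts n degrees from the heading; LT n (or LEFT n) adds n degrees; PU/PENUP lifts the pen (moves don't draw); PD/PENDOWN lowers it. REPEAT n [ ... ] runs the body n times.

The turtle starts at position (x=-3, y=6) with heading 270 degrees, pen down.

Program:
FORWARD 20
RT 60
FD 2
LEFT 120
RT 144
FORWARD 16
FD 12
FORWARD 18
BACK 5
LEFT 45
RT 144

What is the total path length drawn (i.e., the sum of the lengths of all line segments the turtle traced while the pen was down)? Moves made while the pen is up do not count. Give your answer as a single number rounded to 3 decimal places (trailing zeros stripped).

Answer: 73

Derivation:
Executing turtle program step by step:
Start: pos=(-3,6), heading=270, pen down
FD 20: (-3,6) -> (-3,-14) [heading=270, draw]
RT 60: heading 270 -> 210
FD 2: (-3,-14) -> (-4.732,-15) [heading=210, draw]
LT 120: heading 210 -> 330
RT 144: heading 330 -> 186
FD 16: (-4.732,-15) -> (-20.644,-16.672) [heading=186, draw]
FD 12: (-20.644,-16.672) -> (-32.579,-17.927) [heading=186, draw]
FD 18: (-32.579,-17.927) -> (-50.48,-19.808) [heading=186, draw]
BK 5: (-50.48,-19.808) -> (-45.507,-19.286) [heading=186, draw]
LT 45: heading 186 -> 231
RT 144: heading 231 -> 87
Final: pos=(-45.507,-19.286), heading=87, 6 segment(s) drawn

Segment lengths:
  seg 1: (-3,6) -> (-3,-14), length = 20
  seg 2: (-3,-14) -> (-4.732,-15), length = 2
  seg 3: (-4.732,-15) -> (-20.644,-16.672), length = 16
  seg 4: (-20.644,-16.672) -> (-32.579,-17.927), length = 12
  seg 5: (-32.579,-17.927) -> (-50.48,-19.808), length = 18
  seg 6: (-50.48,-19.808) -> (-45.507,-19.286), length = 5
Total = 73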